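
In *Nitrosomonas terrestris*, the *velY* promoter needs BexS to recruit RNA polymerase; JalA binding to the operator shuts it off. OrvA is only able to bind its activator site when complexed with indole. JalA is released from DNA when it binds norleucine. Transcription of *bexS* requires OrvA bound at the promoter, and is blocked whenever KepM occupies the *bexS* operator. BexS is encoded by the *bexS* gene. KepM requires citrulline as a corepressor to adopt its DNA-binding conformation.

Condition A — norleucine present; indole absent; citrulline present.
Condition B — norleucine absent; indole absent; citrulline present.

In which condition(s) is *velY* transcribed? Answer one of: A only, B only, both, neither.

neither

Condition A:
Norleucine is present, so JalA is inactive.
Indole is absent, so OrvA is inactive.
Citrulline is present, so KepM is active.
With repressor KepM bound, *bexS* is not transcribed.
So BexS is not produced.
Required activator BexS is absent, so *velY* is not transcribed.
→ *velY* is OFF in A.
Condition B:
Norleucine is absent, so JalA is active.
Indole is absent, so OrvA is inactive.
Citrulline is present, so KepM is active.
With repressor KepM bound, *bexS* is not transcribed.
So BexS is not produced.
With repressor JalA bound, *velY* is not transcribed.
→ *velY* is OFF in B.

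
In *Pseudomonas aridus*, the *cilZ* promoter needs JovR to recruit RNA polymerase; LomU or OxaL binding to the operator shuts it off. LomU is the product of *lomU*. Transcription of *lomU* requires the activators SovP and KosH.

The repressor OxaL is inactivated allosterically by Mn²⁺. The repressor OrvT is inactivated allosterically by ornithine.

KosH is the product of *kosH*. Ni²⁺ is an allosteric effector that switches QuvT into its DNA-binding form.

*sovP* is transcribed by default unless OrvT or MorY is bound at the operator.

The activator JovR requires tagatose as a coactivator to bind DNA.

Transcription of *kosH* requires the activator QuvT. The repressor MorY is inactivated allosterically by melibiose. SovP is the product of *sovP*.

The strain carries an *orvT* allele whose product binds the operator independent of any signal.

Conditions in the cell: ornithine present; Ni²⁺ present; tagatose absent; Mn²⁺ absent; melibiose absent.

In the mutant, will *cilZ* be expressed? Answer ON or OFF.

OFF

Tagatose is absent, so JovR is inactive.
OrvT is constitutively active in this strain.
Melibiose is absent, so MorY is active.
With repressor OrvT bound, *sovP* is not transcribed.
So SovP is not produced.
Ni²⁺ is present, so QuvT is active.
No repressor is bound and QuvT is active, so *kosH* is transcribed.
So KosH is produced and active.
Required activator SovP is absent, so *lomU* is not transcribed.
So LomU is not produced.
Mn²⁺ is absent, so OxaL is active.
With repressor OxaL bound, *cilZ* is not transcribed.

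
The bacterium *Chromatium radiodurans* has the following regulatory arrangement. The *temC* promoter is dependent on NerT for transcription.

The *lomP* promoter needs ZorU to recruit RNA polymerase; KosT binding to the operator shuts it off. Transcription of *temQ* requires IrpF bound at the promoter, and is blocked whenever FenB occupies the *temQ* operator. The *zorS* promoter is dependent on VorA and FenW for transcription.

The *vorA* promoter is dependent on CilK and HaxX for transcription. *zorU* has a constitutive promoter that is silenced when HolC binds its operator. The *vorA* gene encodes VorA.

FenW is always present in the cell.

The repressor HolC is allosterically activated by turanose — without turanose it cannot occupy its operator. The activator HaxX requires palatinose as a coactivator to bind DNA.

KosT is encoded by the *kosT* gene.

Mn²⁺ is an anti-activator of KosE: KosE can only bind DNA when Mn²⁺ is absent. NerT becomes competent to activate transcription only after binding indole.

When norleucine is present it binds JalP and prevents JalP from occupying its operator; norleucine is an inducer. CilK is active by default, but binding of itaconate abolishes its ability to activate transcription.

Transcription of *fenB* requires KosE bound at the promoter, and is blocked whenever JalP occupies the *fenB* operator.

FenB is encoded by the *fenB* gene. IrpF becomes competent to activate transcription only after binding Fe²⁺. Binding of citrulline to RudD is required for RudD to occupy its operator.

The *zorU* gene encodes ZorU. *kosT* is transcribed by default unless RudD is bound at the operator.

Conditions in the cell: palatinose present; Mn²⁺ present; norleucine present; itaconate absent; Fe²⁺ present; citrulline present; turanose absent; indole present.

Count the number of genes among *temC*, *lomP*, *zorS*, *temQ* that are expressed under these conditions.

4

Indole is present, so NerT is active.
No repressor is bound and NerT is active, so *temC* is transcribed.
→ *temC* is ON.
Citrulline is present, so RudD is active.
With repressor RudD bound, *kosT* is not transcribed.
So KosT is not produced.
Turanose is absent, so HolC is inactive.
With no repressor bound, *zorU* is transcribed.
So ZorU is produced and active.
No repressor is bound and ZorU is active, so *lomP* is transcribed.
→ *lomP* is ON.
Itaconate is absent, so CilK is active.
Palatinose is present, so HaxX is active.
No repressor is bound and CilK and HaxX are active, so *vorA* is transcribed.
So VorA is produced and active.
FenW is produced constitutively and is active.
No repressor is bound and VorA and FenW are active, so *zorS* is transcribed.
→ *zorS* is ON.
Norleucine is present, so JalP is inactive.
Mn²⁺ is present, so KosE is inactive.
Required activator KosE is absent, so *fenB* is not transcribed.
So FenB is not produced.
Fe²⁺ is present, so IrpF is active.
No repressor is bound and IrpF is active, so *temQ* is transcribed.
→ *temQ* is ON.
4 of the 4 genes are transcribed.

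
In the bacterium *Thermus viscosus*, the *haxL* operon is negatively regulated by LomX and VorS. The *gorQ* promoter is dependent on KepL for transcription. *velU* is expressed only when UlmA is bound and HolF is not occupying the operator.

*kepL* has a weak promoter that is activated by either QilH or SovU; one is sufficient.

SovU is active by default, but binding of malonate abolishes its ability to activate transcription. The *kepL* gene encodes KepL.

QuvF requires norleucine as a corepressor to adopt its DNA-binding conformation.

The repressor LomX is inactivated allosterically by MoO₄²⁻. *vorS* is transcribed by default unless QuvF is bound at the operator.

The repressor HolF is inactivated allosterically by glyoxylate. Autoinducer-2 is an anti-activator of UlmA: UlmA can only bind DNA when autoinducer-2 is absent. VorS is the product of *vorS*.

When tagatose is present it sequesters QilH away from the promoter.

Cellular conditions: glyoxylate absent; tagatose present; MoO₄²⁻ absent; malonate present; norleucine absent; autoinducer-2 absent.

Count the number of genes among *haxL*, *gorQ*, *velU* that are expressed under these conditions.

MoO₄²⁻ is absent, so LomX is active.
Norleucine is absent, so QuvF is inactive.
With no repressor bound, *vorS* is transcribed.
So VorS is produced and active.
With repressor LomX bound, *haxL* is not transcribed.
→ *haxL* is OFF.
Tagatose is present, so QilH is inactive.
Malonate is present, so SovU is inactive.
No activator is available at the *kepL* promoter, so *kepL* is not transcribed.
So KepL is not produced.
Required activator KepL is absent, so *gorQ* is not transcribed.
→ *gorQ* is OFF.
Autoinducer-2 is absent, so UlmA is active.
Glyoxylate is absent, so HolF is active.
With repressor HolF bound, *velU* is not transcribed.
→ *velU* is OFF.
0 of the 3 genes are transcribed.

0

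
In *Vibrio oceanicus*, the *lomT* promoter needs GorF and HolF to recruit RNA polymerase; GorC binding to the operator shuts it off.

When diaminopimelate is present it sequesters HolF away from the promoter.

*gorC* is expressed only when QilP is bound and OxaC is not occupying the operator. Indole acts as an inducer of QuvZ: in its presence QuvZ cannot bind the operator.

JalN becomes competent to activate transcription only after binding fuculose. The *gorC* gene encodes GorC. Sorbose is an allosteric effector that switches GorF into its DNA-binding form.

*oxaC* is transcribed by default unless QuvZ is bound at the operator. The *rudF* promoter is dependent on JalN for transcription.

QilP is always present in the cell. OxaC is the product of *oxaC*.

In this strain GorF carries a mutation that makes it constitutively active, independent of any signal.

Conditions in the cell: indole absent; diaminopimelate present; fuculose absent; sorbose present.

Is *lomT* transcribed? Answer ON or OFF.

GorF is constitutively active in this strain.
QilP is produced constitutively and is active.
Indole is absent, so QuvZ is active.
With repressor QuvZ bound, *oxaC* is not transcribed.
So OxaC is not produced.
No repressor is bound and QilP is active, so *gorC* is transcribed.
So GorC is produced and active.
Diaminopimelate is present, so HolF is inactive.
With repressor GorC bound, *lomT* is not transcribed.

OFF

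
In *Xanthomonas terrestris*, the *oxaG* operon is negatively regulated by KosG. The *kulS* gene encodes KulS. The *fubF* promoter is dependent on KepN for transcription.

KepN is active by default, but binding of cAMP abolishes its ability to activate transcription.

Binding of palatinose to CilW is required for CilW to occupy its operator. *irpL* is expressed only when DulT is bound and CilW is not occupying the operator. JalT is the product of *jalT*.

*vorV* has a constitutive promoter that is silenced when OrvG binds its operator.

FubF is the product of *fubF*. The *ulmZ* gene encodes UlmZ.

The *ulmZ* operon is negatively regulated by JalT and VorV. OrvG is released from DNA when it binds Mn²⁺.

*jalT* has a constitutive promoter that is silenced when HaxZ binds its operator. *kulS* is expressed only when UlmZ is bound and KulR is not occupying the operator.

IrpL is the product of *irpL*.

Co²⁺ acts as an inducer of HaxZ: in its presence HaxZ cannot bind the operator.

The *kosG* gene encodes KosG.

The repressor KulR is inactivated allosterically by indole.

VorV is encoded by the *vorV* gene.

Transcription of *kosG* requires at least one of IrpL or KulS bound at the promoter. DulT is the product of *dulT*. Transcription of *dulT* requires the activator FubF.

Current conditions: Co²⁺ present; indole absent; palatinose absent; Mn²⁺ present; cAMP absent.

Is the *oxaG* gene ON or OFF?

OFF

cAMP is absent, so KepN is active.
No repressor is bound and KepN is active, so *fubF* is transcribed.
So FubF is produced and active.
No repressor is bound and FubF is active, so *dulT* is transcribed.
So DulT is produced and active.
Palatinose is absent, so CilW is inactive.
No repressor is bound and DulT is active, so *irpL* is transcribed.
So IrpL is produced and active.
Co²⁺ is present, so HaxZ is inactive.
With no repressor bound, *jalT* is transcribed.
So JalT is produced and active.
Mn²⁺ is present, so OrvG is inactive.
With no repressor bound, *vorV* is transcribed.
So VorV is produced and active.
With repressor JalT bound, *ulmZ* is not transcribed.
So UlmZ is not produced.
Indole is absent, so KulR is active.
With repressor KulR bound, *kulS* is not transcribed.
So KulS is not produced.
Activator IrpL is present, so *kosG* is transcribed.
So KosG is produced and active.
With repressor KosG bound, *oxaG* is not transcribed.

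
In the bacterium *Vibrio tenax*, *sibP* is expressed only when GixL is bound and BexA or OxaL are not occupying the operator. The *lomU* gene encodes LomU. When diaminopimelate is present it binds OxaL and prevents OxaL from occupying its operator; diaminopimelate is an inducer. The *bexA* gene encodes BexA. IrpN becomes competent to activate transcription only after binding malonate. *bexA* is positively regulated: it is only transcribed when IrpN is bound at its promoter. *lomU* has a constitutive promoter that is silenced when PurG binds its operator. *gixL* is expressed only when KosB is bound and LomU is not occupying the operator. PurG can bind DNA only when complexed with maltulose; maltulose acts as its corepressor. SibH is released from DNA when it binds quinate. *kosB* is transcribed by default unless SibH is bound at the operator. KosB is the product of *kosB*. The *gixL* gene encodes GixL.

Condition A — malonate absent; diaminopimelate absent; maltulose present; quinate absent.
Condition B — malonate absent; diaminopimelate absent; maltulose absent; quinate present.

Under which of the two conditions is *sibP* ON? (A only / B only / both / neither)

neither

Condition A:
Malonate is absent, so IrpN is inactive.
Required activator IrpN is absent, so *bexA* is not transcribed.
So BexA is not produced.
Diaminopimelate is absent, so OxaL is active.
Maltulose is present, so PurG is active.
With repressor PurG bound, *lomU* is not transcribed.
So LomU is not produced.
Quinate is absent, so SibH is active.
With repressor SibH bound, *kosB* is not transcribed.
So KosB is not produced.
Required activator KosB is absent, so *gixL* is not transcribed.
So GixL is not produced.
With repressor OxaL bound, *sibP* is not transcribed.
→ *sibP* is OFF in A.
Condition B:
Malonate is absent, so IrpN is inactive.
Required activator IrpN is absent, so *bexA* is not transcribed.
So BexA is not produced.
Diaminopimelate is absent, so OxaL is active.
Maltulose is absent, so PurG is inactive.
With no repressor bound, *lomU* is transcribed.
So LomU is produced and active.
Quinate is present, so SibH is inactive.
With no repressor bound, *kosB* is transcribed.
So KosB is produced and active.
With repressor LomU bound, *gixL* is not transcribed.
So GixL is not produced.
With repressor OxaL bound, *sibP* is not transcribed.
→ *sibP* is OFF in B.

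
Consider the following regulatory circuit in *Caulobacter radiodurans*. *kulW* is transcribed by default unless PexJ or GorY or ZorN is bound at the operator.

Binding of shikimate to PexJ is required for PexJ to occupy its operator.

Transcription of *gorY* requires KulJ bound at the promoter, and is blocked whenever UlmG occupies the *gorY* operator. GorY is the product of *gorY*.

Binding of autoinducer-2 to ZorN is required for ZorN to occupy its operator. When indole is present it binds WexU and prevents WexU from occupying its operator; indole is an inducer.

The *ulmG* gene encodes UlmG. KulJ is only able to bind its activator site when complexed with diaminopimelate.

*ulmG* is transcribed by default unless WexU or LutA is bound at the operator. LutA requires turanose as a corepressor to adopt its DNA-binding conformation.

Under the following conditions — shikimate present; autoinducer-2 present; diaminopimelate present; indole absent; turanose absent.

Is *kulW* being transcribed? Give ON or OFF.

OFF

Shikimate is present, so PexJ is active.
Diaminopimelate is present, so KulJ is active.
Indole is absent, so WexU is active.
Turanose is absent, so LutA is inactive.
With repressor WexU bound, *ulmG* is not transcribed.
So UlmG is not produced.
No repressor is bound and KulJ is active, so *gorY* is transcribed.
So GorY is produced and active.
Autoinducer-2 is present, so ZorN is active.
With repressor PexJ bound, *kulW* is not transcribed.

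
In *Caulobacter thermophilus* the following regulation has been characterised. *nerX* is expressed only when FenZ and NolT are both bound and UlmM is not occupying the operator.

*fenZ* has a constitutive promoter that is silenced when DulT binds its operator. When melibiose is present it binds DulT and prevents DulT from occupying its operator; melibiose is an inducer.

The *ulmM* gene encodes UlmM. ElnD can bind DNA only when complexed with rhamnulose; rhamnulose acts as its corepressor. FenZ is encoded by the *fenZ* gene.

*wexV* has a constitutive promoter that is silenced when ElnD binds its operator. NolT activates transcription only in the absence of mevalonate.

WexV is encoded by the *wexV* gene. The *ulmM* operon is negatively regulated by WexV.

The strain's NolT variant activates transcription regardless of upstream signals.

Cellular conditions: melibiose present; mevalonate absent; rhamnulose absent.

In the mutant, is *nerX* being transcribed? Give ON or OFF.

Melibiose is present, so DulT is inactive.
With no repressor bound, *fenZ* is transcribed.
So FenZ is produced and active.
NolT is constitutively active in this strain.
Rhamnulose is absent, so ElnD is inactive.
With no repressor bound, *wexV* is transcribed.
So WexV is produced and active.
With repressor WexV bound, *ulmM* is not transcribed.
So UlmM is not produced.
No repressor is bound and FenZ and NolT are active, so *nerX* is transcribed.

ON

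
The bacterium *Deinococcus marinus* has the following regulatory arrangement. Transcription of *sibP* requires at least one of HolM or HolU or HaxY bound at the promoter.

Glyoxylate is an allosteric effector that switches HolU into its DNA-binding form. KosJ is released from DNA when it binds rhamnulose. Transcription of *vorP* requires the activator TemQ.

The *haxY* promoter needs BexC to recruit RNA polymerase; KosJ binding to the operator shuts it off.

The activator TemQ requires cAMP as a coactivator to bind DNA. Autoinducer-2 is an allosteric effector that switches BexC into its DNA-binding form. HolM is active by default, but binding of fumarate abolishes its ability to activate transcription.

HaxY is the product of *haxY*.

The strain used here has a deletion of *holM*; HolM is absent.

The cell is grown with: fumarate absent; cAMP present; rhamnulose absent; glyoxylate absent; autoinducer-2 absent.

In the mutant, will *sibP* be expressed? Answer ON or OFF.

OFF

HolM is non-functional in this strain, so it has no effect.
Glyoxylate is absent, so HolU is inactive.
Autoinducer-2 is absent, so BexC is inactive.
Rhamnulose is absent, so KosJ is active.
With repressor KosJ bound, *haxY* is not transcribed.
So HaxY is not produced.
No activator is available at the *sibP* promoter, so *sibP* is not transcribed.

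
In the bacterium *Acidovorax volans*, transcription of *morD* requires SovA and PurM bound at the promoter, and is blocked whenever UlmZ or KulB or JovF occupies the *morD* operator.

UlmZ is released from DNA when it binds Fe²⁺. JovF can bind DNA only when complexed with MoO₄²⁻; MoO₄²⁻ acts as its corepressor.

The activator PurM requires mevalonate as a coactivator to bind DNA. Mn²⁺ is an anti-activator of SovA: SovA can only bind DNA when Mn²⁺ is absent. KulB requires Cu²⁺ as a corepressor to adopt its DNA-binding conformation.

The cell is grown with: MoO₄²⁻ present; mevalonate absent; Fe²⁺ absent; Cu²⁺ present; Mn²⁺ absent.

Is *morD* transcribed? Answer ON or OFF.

Fe²⁺ is absent, so UlmZ is active.
Cu²⁺ is present, so KulB is active.
Mn²⁺ is absent, so SovA is active.
MoO₄²⁻ is present, so JovF is active.
Mevalonate is absent, so PurM is inactive.
With repressor UlmZ bound, *morD* is not transcribed.

OFF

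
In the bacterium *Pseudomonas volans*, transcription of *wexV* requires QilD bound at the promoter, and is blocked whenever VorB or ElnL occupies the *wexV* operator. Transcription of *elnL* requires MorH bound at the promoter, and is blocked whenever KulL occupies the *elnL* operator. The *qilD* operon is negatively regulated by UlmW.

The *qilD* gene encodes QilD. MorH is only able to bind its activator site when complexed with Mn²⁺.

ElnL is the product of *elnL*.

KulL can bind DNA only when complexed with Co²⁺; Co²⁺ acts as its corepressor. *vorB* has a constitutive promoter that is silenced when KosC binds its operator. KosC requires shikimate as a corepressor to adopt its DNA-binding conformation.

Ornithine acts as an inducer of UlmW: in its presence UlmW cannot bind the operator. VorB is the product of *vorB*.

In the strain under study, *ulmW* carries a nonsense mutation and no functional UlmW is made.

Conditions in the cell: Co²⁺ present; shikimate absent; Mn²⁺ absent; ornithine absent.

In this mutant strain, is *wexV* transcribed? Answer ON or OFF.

OFF

UlmW is non-functional in this strain, so it has no effect.
With no repressor bound, *qilD* is transcribed.
So QilD is produced and active.
Shikimate is absent, so KosC is inactive.
With no repressor bound, *vorB* is transcribed.
So VorB is produced and active.
Co²⁺ is present, so KulL is active.
Mn²⁺ is absent, so MorH is inactive.
With repressor KulL bound, *elnL* is not transcribed.
So ElnL is not produced.
With repressor VorB bound, *wexV* is not transcribed.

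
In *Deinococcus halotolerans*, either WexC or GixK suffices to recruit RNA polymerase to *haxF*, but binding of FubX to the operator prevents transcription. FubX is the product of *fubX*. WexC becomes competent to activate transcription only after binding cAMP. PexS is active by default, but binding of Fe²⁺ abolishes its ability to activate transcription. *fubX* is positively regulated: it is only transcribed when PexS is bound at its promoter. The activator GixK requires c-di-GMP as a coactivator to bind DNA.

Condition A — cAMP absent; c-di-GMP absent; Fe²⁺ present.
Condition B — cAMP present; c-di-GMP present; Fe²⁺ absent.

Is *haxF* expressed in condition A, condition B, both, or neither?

neither

Condition A:
cAMP is absent, so WexC is inactive.
c-di-GMP is absent, so GixK is inactive.
Fe²⁺ is present, so PexS is inactive.
Required activator PexS is absent, so *fubX* is not transcribed.
So FubX is not produced.
No activator is available at the *haxF* promoter, so *haxF* is not transcribed.
→ *haxF* is OFF in A.
Condition B:
cAMP is present, so WexC is active.
c-di-GMP is present, so GixK is active.
Fe²⁺ is absent, so PexS is active.
No repressor is bound and PexS is active, so *fubX* is transcribed.
So FubX is produced and active.
With repressor FubX bound, *haxF* is not transcribed.
→ *haxF* is OFF in B.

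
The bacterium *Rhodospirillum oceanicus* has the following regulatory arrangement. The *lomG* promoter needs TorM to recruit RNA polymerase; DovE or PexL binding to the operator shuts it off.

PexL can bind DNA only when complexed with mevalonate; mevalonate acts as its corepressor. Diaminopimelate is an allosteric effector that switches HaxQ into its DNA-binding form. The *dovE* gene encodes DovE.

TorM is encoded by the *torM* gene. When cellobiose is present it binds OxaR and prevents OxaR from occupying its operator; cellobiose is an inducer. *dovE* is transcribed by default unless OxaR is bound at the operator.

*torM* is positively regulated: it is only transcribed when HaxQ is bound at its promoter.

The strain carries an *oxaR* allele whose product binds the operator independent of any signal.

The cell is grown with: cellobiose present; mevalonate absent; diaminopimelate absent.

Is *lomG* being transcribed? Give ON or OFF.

OFF

OxaR is constitutively active in this strain.
With repressor OxaR bound, *dovE* is not transcribed.
So DovE is not produced.
Diaminopimelate is absent, so HaxQ is inactive.
Required activator HaxQ is absent, so *torM* is not transcribed.
So TorM is not produced.
Mevalonate is absent, so PexL is inactive.
Required activator TorM is absent, so *lomG* is not transcribed.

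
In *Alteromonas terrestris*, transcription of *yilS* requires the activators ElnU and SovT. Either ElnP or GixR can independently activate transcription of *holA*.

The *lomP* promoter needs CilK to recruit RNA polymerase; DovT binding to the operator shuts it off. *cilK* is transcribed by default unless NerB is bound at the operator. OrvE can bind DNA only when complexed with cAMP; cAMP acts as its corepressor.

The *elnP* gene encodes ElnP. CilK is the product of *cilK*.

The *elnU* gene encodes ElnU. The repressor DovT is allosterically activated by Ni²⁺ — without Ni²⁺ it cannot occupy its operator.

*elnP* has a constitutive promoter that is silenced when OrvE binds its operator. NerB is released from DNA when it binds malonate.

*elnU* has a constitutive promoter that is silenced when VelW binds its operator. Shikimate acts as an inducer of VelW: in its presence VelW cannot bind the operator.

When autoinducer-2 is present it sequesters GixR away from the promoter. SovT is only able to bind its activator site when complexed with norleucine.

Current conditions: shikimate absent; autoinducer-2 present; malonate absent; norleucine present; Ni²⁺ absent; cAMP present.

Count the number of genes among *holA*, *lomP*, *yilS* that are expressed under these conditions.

cAMP is present, so OrvE is active.
With repressor OrvE bound, *elnP* is not transcribed.
So ElnP is not produced.
Autoinducer-2 is present, so GixR is inactive.
No activator is available at the *holA* promoter, so *holA* is not transcribed.
→ *holA* is OFF.
Ni²⁺ is absent, so DovT is inactive.
Malonate is absent, so NerB is active.
With repressor NerB bound, *cilK* is not transcribed.
So CilK is not produced.
Required activator CilK is absent, so *lomP* is not transcribed.
→ *lomP* is OFF.
Shikimate is absent, so VelW is active.
With repressor VelW bound, *elnU* is not transcribed.
So ElnU is not produced.
Norleucine is present, so SovT is active.
Required activator ElnU is absent, so *yilS* is not transcribed.
→ *yilS* is OFF.
0 of the 3 genes are transcribed.

0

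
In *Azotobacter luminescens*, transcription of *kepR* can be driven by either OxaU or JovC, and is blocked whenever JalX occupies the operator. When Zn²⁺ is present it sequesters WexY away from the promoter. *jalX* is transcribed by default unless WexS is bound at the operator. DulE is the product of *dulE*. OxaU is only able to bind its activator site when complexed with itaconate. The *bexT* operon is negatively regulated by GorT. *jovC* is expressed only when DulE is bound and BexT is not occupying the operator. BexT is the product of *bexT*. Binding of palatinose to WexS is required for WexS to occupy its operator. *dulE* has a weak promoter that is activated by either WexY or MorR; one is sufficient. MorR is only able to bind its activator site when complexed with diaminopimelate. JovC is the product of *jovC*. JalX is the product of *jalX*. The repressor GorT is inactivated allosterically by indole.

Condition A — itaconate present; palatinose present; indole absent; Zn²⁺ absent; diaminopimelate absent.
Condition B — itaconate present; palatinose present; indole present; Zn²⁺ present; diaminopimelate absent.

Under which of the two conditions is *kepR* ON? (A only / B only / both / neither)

Condition A:
Itaconate is present, so OxaU is active.
Palatinose is present, so WexS is active.
With repressor WexS bound, *jalX* is not transcribed.
So JalX is not produced.
Indole is absent, so GorT is active.
With repressor GorT bound, *bexT* is not transcribed.
So BexT is not produced.
Zn²⁺ is absent, so WexY is active.
Diaminopimelate is absent, so MorR is inactive.
Activator WexY is present, so *dulE* is transcribed.
So DulE is produced and active.
No repressor is bound and DulE is active, so *jovC* is transcribed.
So JovC is produced and active.
Activator OxaU is present, so *kepR* is transcribed.
→ *kepR* is ON in A.
Condition B:
Itaconate is present, so OxaU is active.
Palatinose is present, so WexS is active.
With repressor WexS bound, *jalX* is not transcribed.
So JalX is not produced.
Indole is present, so GorT is inactive.
With no repressor bound, *bexT* is transcribed.
So BexT is produced and active.
Zn²⁺ is present, so WexY is inactive.
Diaminopimelate is absent, so MorR is inactive.
No activator is available at the *dulE* promoter, so *dulE* is not transcribed.
So DulE is not produced.
With repressor BexT bound, *jovC* is not transcribed.
So JovC is not produced.
Activator OxaU is present, so *kepR* is transcribed.
→ *kepR* is ON in B.

both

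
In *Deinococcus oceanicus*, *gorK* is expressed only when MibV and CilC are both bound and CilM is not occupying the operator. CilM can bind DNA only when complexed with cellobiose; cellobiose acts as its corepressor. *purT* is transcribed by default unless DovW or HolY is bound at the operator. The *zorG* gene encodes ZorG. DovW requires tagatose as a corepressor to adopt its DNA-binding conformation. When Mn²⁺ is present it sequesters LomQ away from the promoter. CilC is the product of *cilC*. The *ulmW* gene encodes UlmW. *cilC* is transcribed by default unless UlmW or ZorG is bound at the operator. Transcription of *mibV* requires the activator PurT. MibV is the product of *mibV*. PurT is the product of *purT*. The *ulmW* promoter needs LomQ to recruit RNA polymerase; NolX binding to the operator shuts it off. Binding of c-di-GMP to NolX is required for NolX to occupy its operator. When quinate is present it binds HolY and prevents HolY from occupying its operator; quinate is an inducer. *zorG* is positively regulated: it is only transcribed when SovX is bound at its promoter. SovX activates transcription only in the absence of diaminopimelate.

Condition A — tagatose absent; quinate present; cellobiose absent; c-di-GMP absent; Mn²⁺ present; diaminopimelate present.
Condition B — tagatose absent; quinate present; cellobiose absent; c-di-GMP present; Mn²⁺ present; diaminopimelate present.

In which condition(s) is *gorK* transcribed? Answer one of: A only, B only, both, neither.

both

Condition A:
Tagatose is absent, so DovW is inactive.
Quinate is present, so HolY is inactive.
With no repressor bound, *purT* is transcribed.
So PurT is produced and active.
No repressor is bound and PurT is active, so *mibV* is transcribed.
So MibV is produced and active.
Cellobiose is absent, so CilM is inactive.
c-di-GMP is absent, so NolX is inactive.
Mn²⁺ is present, so LomQ is inactive.
Required activator LomQ is absent, so *ulmW* is not transcribed.
So UlmW is not produced.
Diaminopimelate is present, so SovX is inactive.
Required activator SovX is absent, so *zorG* is not transcribed.
So ZorG is not produced.
With no repressor bound, *cilC* is transcribed.
So CilC is produced and active.
No repressor is bound and MibV and CilC are active, so *gorK* is transcribed.
→ *gorK* is ON in A.
Condition B:
Tagatose is absent, so DovW is inactive.
Quinate is present, so HolY is inactive.
With no repressor bound, *purT* is transcribed.
So PurT is produced and active.
No repressor is bound and PurT is active, so *mibV* is transcribed.
So MibV is produced and active.
Cellobiose is absent, so CilM is inactive.
c-di-GMP is present, so NolX is active.
Mn²⁺ is present, so LomQ is inactive.
With repressor NolX bound, *ulmW* is not transcribed.
So UlmW is not produced.
Diaminopimelate is present, so SovX is inactive.
Required activator SovX is absent, so *zorG* is not transcribed.
So ZorG is not produced.
With no repressor bound, *cilC* is transcribed.
So CilC is produced and active.
No repressor is bound and MibV and CilC are active, so *gorK* is transcribed.
→ *gorK* is ON in B.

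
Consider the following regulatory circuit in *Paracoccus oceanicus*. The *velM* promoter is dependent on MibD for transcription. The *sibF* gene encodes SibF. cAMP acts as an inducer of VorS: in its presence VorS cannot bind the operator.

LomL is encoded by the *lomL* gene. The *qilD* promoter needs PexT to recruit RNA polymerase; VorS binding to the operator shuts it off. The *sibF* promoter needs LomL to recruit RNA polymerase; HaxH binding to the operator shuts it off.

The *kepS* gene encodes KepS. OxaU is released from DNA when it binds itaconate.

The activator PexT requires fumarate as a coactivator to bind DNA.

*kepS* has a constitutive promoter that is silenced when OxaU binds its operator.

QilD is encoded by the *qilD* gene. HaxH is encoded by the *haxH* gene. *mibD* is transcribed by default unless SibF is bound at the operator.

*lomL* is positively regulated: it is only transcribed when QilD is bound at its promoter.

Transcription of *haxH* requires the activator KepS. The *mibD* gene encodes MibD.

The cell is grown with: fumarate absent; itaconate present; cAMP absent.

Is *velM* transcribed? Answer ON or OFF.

ON

Itaconate is present, so OxaU is inactive.
With no repressor bound, *kepS* is transcribed.
So KepS is produced and active.
No repressor is bound and KepS is active, so *haxH* is transcribed.
So HaxH is produced and active.
Fumarate is absent, so PexT is inactive.
cAMP is absent, so VorS is active.
With repressor VorS bound, *qilD* is not transcribed.
So QilD is not produced.
Required activator QilD is absent, so *lomL* is not transcribed.
So LomL is not produced.
With repressor HaxH bound, *sibF* is not transcribed.
So SibF is not produced.
With no repressor bound, *mibD* is transcribed.
So MibD is produced and active.
No repressor is bound and MibD is active, so *velM* is transcribed.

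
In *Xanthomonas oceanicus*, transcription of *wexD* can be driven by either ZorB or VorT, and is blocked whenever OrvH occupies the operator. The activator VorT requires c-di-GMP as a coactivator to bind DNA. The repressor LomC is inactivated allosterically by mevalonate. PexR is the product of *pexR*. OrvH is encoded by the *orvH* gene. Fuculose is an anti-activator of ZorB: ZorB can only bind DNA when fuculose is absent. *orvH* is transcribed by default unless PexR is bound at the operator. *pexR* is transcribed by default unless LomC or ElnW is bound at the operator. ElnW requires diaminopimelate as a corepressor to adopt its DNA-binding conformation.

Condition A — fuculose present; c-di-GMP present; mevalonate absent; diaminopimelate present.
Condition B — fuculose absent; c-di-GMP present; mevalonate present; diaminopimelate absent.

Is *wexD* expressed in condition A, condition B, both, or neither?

Condition A:
Fuculose is present, so ZorB is inactive.
c-di-GMP is present, so VorT is active.
Mevalonate is absent, so LomC is active.
Diaminopimelate is present, so ElnW is active.
With repressor LomC bound, *pexR* is not transcribed.
So PexR is not produced.
With no repressor bound, *orvH* is transcribed.
So OrvH is produced and active.
With repressor OrvH bound, *wexD* is not transcribed.
→ *wexD* is OFF in A.
Condition B:
Fuculose is absent, so ZorB is active.
c-di-GMP is present, so VorT is active.
Mevalonate is present, so LomC is inactive.
Diaminopimelate is absent, so ElnW is inactive.
With no repressor bound, *pexR* is transcribed.
So PexR is produced and active.
With repressor PexR bound, *orvH* is not transcribed.
So OrvH is not produced.
Activator ZorB is present, so *wexD* is transcribed.
→ *wexD* is ON in B.

B only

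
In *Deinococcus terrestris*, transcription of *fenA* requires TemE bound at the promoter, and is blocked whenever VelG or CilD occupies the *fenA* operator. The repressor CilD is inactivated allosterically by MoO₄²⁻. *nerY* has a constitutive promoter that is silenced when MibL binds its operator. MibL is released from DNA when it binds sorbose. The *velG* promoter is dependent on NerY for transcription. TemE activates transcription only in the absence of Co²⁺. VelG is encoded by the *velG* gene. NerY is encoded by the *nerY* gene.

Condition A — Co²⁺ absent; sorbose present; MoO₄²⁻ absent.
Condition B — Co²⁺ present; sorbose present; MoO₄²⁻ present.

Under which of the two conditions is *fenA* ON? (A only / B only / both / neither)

Condition A:
Co²⁺ is absent, so TemE is active.
Sorbose is present, so MibL is inactive.
With no repressor bound, *nerY* is transcribed.
So NerY is produced and active.
No repressor is bound and NerY is active, so *velG* is transcribed.
So VelG is produced and active.
MoO₄²⁻ is absent, so CilD is active.
With repressor VelG bound, *fenA* is not transcribed.
→ *fenA* is OFF in A.
Condition B:
Co²⁺ is present, so TemE is inactive.
Sorbose is present, so MibL is inactive.
With no repressor bound, *nerY* is transcribed.
So NerY is produced and active.
No repressor is bound and NerY is active, so *velG* is transcribed.
So VelG is produced and active.
MoO₄²⁻ is present, so CilD is inactive.
With repressor VelG bound, *fenA* is not transcribed.
→ *fenA* is OFF in B.

neither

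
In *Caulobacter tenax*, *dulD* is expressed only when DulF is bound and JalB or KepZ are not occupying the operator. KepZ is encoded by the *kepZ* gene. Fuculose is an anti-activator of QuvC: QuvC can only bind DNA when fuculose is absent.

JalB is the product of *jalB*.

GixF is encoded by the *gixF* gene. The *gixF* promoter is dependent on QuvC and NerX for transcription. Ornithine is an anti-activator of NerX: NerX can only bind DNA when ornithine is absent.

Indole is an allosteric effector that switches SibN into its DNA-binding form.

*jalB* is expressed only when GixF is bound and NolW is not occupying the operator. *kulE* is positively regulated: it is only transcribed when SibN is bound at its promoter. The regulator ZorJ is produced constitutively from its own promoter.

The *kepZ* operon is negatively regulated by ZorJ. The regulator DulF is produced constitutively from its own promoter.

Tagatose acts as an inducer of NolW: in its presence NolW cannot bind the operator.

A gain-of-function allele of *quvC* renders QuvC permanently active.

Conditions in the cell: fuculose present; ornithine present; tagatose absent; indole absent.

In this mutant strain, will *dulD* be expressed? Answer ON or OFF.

QuvC is constitutively active in this strain.
Ornithine is present, so NerX is inactive.
Required activator NerX is absent, so *gixF* is not transcribed.
So GixF is not produced.
Tagatose is absent, so NolW is active.
With repressor NolW bound, *jalB* is not transcribed.
So JalB is not produced.
ZorJ is produced constitutively and is active.
With repressor ZorJ bound, *kepZ* is not transcribed.
So KepZ is not produced.
DulF is produced constitutively and is active.
No repressor is bound and DulF is active, so *dulD* is transcribed.

ON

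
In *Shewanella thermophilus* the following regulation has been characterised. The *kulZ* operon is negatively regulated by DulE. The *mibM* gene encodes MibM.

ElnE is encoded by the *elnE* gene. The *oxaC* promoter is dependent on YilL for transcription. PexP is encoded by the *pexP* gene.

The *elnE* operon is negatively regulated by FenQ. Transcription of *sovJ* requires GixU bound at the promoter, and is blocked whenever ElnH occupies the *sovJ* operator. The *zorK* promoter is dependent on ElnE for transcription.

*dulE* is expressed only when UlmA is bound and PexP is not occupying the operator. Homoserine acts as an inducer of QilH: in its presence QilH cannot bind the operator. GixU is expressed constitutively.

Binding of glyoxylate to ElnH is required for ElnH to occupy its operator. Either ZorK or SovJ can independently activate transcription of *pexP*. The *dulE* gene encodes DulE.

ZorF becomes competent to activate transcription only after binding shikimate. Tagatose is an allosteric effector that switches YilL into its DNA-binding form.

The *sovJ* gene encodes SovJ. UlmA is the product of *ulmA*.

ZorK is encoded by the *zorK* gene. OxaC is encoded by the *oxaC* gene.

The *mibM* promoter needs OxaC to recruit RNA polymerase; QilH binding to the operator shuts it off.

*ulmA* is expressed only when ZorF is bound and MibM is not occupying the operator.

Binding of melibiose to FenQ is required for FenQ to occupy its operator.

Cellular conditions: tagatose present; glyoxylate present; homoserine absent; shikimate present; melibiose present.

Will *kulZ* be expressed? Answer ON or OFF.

Melibiose is present, so FenQ is active.
With repressor FenQ bound, *elnE* is not transcribed.
So ElnE is not produced.
Required activator ElnE is absent, so *zorK* is not transcribed.
So ZorK is not produced.
Glyoxylate is present, so ElnH is active.
GixU is produced constitutively and is active.
With repressor ElnH bound, *sovJ* is not transcribed.
So SovJ is not produced.
No activator is available at the *pexP* promoter, so *pexP* is not transcribed.
So PexP is not produced.
Shikimate is present, so ZorF is active.
Tagatose is present, so YilL is active.
No repressor is bound and YilL is active, so *oxaC* is transcribed.
So OxaC is produced and active.
Homoserine is absent, so QilH is active.
With repressor QilH bound, *mibM* is not transcribed.
So MibM is not produced.
No repressor is bound and ZorF is active, so *ulmA* is transcribed.
So UlmA is produced and active.
No repressor is bound and UlmA is active, so *dulE* is transcribed.
So DulE is produced and active.
With repressor DulE bound, *kulZ* is not transcribed.

OFF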